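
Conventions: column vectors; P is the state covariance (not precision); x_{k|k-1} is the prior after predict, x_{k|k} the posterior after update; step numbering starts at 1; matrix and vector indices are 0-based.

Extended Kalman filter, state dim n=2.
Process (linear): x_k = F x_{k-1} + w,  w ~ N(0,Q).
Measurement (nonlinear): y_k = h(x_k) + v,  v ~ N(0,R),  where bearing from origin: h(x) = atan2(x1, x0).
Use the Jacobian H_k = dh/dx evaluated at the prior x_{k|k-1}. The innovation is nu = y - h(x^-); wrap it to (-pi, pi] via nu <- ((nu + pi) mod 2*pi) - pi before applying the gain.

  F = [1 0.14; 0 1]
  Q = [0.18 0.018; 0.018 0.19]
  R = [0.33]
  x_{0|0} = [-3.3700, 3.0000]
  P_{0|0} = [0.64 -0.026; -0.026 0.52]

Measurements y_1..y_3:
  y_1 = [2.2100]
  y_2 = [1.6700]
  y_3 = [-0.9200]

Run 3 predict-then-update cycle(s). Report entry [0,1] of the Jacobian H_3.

step 1: x^-=[-2.9500, 3.0000]  P^-=[0.8229 0.0648; 0.0648 0.7100]  H_jac=[-0.1695 -0.1666]  S=[0.3770]  K=[-0.3985; -0.3430]  nu=[-0.1378]  x^+=[-2.8951, 3.0473]  P^+=[0.7630 0.0133; 0.0133 0.6657]
step 2: x^-=[-2.4685, 3.0473]  P^-=[0.9598 0.1245; 0.1245 0.8557]  H_jac=[-0.1981 -0.1605]  S=[0.3976]  K=[-0.5285; -0.4074]  nu=[-0.5816]  x^+=[-2.1611, 3.2842]  P^+=[0.8487 0.0388; 0.0388 0.7897]
step 3: x^-=[-1.7013, 3.2842]  P^-=[1.0551 0.1674; 0.1674 0.9797]  H_jac=[-0.2401 -0.1244]  S=[0.4160]  K=[-0.6590; -0.3895]  nu=[-2.9688]  x^+=[0.2551, 4.4406]  P^+=[0.8744 0.0606; 0.0606 0.9166]

H_jac[0,1] = -0.1244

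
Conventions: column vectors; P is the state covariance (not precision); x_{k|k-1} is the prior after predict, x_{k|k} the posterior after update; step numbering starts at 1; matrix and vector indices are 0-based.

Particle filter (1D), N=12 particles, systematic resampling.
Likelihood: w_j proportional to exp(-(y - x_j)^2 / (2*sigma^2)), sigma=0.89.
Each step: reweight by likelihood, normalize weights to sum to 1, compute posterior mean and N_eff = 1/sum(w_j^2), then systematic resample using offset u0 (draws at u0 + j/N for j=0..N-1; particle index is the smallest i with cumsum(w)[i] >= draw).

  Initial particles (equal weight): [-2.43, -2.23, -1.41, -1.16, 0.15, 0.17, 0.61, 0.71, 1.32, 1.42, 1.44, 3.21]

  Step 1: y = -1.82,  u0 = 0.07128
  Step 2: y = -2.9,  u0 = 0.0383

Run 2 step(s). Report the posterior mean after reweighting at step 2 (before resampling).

post_mean = -2.0884

step 1: w=[0.2219, 0.2524, 0.2524, 0.2132, 0.0242, 0.0230, 0.0068, 0.0049, 0.0006, 0.0004, 0.0003, 0.0000]  mean=-1.6881  Neff=4.4795  idx=[0, 0, 1, 1, 1, 2, 2, 2, 3, 3, 3, 6]
step 2: w=[0.1678, 0.1678, 0.1453, 0.1453, 0.1453, 0.0475, 0.0475, 0.0475, 0.0285, 0.0285, 0.0285, 0.0001]  mean=-2.0884  Neff=7.7554  idx=[0, 0, 1, 1, 2, 2, 3, 3, 4, 5, 7, 9]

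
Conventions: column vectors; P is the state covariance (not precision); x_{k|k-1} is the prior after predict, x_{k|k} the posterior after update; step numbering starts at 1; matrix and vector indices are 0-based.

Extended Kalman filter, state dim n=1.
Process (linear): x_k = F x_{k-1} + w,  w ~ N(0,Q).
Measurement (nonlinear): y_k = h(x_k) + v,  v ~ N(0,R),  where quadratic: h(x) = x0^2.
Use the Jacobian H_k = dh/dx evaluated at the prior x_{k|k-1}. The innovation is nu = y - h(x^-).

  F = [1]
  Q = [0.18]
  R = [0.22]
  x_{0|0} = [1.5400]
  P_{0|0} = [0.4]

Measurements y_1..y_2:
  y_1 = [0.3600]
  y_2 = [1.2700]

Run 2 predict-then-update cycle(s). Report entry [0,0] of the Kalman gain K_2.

K[0,0] = 0.4132

step 1: x^-=[1.5400]  P^-=[0.5800]  H_jac=[3.0800]  S=[5.7221]  K=[0.3122]  nu=[-2.0116]  x^+=[0.9120]  P^+=[0.0223]
step 2: x^-=[0.9120]  P^-=[0.2023]  H_jac=[1.8240]  S=[0.8930]  K=[0.4132]  nu=[0.4383]  x^+=[1.0931]  P^+=[0.0498]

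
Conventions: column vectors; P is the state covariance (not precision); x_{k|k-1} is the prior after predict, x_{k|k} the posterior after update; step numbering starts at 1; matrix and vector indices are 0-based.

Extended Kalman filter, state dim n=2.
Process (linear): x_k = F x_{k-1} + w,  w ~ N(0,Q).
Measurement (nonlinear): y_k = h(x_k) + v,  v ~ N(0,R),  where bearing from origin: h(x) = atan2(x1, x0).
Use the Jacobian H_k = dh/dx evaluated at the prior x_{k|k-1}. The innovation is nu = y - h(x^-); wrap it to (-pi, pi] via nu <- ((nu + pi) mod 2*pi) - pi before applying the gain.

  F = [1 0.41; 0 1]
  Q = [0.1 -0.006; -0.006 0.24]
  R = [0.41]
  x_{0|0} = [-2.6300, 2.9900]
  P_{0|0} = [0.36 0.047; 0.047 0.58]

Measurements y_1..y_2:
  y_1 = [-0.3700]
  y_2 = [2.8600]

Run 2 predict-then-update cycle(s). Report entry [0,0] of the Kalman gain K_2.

step 1: x^-=[-1.4041, 2.9900]  P^-=[0.5960 0.2788; 0.2788 0.8200]  H_jac=[-0.2740 -0.1287]  S=[0.4880]  K=[-0.4082; -0.3728]  nu=[-2.3798]  x^+=[-0.4326, 3.8772]  P^+=[0.5147 0.2045; 0.2045 0.7522]
step 2: x^-=[1.1570, 3.8772]  P^-=[0.9089 0.5069; 0.5069 0.9922]  H_jac=[-0.2368 0.0707]  S=[0.4490]  K=[-0.3996; -0.1112]  nu=[1.5792]  x^+=[0.5259, 3.7015]  P^+=[0.8372 0.4870; 0.4870 0.9866]

K[0,0] = -0.3996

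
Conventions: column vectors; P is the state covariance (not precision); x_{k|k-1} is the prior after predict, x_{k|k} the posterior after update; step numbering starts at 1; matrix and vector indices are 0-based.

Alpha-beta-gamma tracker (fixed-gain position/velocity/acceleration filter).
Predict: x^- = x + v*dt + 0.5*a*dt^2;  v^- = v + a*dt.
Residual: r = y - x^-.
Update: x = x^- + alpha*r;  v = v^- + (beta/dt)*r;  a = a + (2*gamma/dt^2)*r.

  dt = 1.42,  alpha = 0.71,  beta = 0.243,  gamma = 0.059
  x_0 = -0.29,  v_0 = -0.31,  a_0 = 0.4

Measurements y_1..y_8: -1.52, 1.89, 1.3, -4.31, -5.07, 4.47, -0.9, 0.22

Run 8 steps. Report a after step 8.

a_post = -0.0595

step 1: x_pred=-0.3269  r=-1.1931  x^+=-1.1740  v^+=0.0538  a^+=0.3302
step 2: x_pred=-0.7647  r=2.6547  x^+=1.1201  v^+=0.9770  a^+=0.4855
step 3: x_pred=2.9970  r=-1.6970  x^+=1.7921  v^+=1.3760  a^+=0.3862
step 4: x_pred=4.1355  r=-8.4455  x^+=-1.8608  v^+=0.4792  a^+=-0.1080
step 5: x_pred=-1.2892  r=-3.7808  x^+=-3.9736  v^+=-0.3211  a^+=-0.3293
step 6: x_pred=-4.7615  r=9.2315  x^+=1.7929  v^+=0.7911  a^+=0.2110
step 7: x_pred=3.1289  r=-4.0289  x^+=0.2684  v^+=0.4012  a^+=-0.0248
step 8: x_pred=0.8131  r=-0.5931  x^+=0.3920  v^+=0.2645  a^+=-0.0595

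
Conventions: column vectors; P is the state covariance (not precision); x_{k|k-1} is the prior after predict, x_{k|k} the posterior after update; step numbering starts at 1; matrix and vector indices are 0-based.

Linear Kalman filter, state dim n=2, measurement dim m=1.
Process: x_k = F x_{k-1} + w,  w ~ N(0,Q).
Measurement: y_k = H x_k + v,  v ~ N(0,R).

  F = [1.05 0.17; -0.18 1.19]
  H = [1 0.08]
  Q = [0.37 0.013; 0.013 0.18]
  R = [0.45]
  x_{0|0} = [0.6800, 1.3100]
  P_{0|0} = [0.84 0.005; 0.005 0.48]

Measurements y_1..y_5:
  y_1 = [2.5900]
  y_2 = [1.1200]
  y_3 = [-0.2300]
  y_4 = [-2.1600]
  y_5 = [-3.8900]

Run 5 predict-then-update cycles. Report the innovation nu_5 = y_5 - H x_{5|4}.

step 1: x^-=[0.9367, 1.4365]  P^-=[1.3118 -0.0426; -0.0426 0.8848]  S=[1.7606]  K=[0.7431; 0.0160]  nu=[1.5384]  x^+=[2.0799, 1.4612]  P^+=[0.3395 -0.0635; -0.0635 0.8843]
step 2: x^-=[2.4323, 1.3644]  P^-=[0.7472 0.0503; 0.0503 1.4705]  S=[1.2146]  K=[0.6185; 0.1383]  nu=[-1.4215]  x^+=[1.5532, 1.1679]  P^+=[0.2826 -0.0536; -0.0536 1.4473]
step 3: x^-=[1.8294, 1.1102]  P^-=[0.7043 0.1871; 0.1871 2.2617]  S=[1.1987]  K=[0.6000; 0.3070]  nu=[-2.1482]  x^+=[0.5404, 0.4506]  P^+=[0.2727 -0.0337; -0.0337 2.1487]
step 4: x^-=[0.6440, 0.4390]  P^-=[0.7207 0.3550; 0.3550 3.2460]  S=[1.2483]  K=[0.6001; 0.4924]  nu=[-2.8392]  x^+=[-1.0598, -0.9591]  P^+=[0.2712 -0.0139; -0.0139 2.9433]
step 5: x^-=[-1.2758, -0.9506]  P^-=[0.7491 0.5403; 0.5403 4.3628]  S=[1.3134]  K=[0.6032; 0.6771]  nu=[-2.5381]  x^+=[-2.8069, -2.6691]  P^+=[0.2711 0.0038; 0.0038 3.7606]

innov = [-2.5381]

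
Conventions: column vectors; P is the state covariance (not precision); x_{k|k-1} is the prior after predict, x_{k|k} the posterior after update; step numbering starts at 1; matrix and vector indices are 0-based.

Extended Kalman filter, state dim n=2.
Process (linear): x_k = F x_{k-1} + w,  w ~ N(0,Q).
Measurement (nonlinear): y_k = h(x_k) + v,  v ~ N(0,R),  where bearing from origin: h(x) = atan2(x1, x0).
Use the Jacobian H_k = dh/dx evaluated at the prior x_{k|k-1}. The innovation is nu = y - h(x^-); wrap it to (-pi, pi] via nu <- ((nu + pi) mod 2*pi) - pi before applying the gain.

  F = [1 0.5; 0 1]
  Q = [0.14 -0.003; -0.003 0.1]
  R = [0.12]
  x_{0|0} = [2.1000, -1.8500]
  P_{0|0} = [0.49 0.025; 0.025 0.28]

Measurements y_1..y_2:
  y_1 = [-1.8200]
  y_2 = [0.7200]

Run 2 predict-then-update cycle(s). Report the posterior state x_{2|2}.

x_post = [1.7451, -2.4286]

step 1: x^-=[1.1750, -1.8500]  P^-=[0.7250 0.1620; 0.1620 0.3800]  H_jac=[0.3852 0.2446]  S=[0.2808]  K=[1.1355; 0.5532]  nu=[-0.8151]  x^+=[0.2495, -2.3009]  P^+=[0.3629 -0.0144; -0.0144 0.2941]
step 2: x^-=[-0.9009, -2.3009]  P^-=[0.5620 0.1296; 0.1296 0.3941]  H_jac=[0.3768 -0.1476]  S=[0.1940]  K=[0.9932; -0.0479]  nu=[2.6640]  x^+=[1.7451, -2.4286]  P^+=[0.3707 0.1389; 0.1389 0.3936]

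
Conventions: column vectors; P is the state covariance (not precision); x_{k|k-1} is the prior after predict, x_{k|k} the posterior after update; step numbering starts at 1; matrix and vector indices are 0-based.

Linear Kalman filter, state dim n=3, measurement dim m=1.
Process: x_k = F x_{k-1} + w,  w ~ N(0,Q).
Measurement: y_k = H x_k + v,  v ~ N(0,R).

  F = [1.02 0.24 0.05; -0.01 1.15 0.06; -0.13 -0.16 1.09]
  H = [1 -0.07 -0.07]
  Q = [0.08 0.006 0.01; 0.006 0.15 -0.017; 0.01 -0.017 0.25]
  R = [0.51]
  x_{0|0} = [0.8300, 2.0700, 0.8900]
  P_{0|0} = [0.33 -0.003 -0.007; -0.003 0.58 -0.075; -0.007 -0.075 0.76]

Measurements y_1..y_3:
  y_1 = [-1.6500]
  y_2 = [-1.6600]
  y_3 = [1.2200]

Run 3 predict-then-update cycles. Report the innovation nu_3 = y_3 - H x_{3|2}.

step 1: x^-=[1.3879, 2.4256, 0.5310]  P^-=[0.4547 0.1557 -0.0408; 0.1557 0.9095 -0.1663; -0.0408 -0.1663 1.2014]  S=[0.9573]  K=[0.4665; 0.1083; -0.1183]  nu=[-2.8309]  x^+=[0.0671, 2.1191, 0.8659]  P^+=[0.2463 0.1073 0.0120; 0.1073 0.8983 -0.1540; 0.0120 -0.1540 1.1880]
step 2: x^-=[0.6204, 2.4883, 0.5960]  P^-=[0.4410 0.3703 -0.0390; 0.3703 1.3186 -0.3120; -0.0390 -0.3120 1.7434]  S=[0.9166]  K=[0.4559; 0.3271; -0.1519]  nu=[-2.0645]  x^+=[-0.3207, 1.8130, 0.9096]  P^+=[0.2506 0.2336 0.0244; 0.2336 1.2205 -0.2665; 0.0244 -0.2665 1.7223]
step 3: x^-=[0.1535, 2.1427, 0.7431]  P^-=[0.5258 0.6013 -0.0622; 0.6013 1.7282 -0.4951; -0.0622 -0.4951 2.4274]  S=[0.9758]  K=[0.5001; 0.5277; -0.2024]  nu=[1.2686]  x^+=[0.7879, 2.8122, 0.4864]  P^+=[0.2817 0.3437 0.0366; 0.3437 1.4565 -0.3909; 0.0366 -0.3909 2.3875]

innov = [1.2686]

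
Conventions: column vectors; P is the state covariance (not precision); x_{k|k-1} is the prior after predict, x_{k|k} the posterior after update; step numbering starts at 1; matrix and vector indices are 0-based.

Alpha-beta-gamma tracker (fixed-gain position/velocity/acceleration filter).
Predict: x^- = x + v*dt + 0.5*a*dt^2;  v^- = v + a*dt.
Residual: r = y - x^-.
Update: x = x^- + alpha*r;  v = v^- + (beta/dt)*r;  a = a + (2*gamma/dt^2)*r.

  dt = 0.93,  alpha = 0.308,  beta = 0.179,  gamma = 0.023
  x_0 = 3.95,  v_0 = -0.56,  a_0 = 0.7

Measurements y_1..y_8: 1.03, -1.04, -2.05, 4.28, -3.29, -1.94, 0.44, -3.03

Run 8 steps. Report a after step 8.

step 1: x_pred=3.7319  r=-2.7019  x^+=2.8997  v^+=-0.4290  a^+=0.5563
step 2: x_pred=2.7413  r=-3.7813  x^+=1.5766  v^+=-0.6395  a^+=0.3552
step 3: x_pred=1.1355  r=-3.1855  x^+=0.1544  v^+=-0.9223  a^+=0.1858
step 4: x_pred=-0.6230  r=4.9030  x^+=0.8871  v^+=0.1942  a^+=0.4465
step 5: x_pred=1.2608  r=-4.5508  x^+=-0.1408  v^+=-0.2665  a^+=0.2045
step 6: x_pred=-0.3002  r=-1.6398  x^+=-0.8053  v^+=-0.3919  a^+=0.1173
step 7: x_pred=-1.1190  r=1.5590  x^+=-0.6388  v^+=0.0173  a^+=0.2002
step 8: x_pred=-0.5362  r=-2.4938  x^+=-1.3043  v^+=-0.2765  a^+=0.0676

a_post = 0.0676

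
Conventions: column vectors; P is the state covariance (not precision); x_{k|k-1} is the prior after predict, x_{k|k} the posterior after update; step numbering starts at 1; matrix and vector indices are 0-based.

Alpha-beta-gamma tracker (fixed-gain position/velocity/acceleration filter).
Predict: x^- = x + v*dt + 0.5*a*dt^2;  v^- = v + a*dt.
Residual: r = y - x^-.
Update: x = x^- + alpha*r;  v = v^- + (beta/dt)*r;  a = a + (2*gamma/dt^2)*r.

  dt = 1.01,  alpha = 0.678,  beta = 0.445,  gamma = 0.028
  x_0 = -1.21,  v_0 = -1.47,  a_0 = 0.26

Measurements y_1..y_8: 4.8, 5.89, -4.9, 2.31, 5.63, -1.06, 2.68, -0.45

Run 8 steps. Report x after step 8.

step 1: x_pred=-2.5621  r=7.3621  x^+=2.4294  v^+=2.0363  a^+=0.6642
step 2: x_pred=4.8248  r=1.0652  x^+=5.5470  v^+=3.1764  a^+=0.7226
step 3: x_pred=9.1238  r=-14.0238  x^+=-0.3844  v^+=-2.2725  a^+=-0.0472
step 4: x_pred=-2.7037  r=5.0137  x^+=0.6956  v^+=-0.1112  a^+=0.2280
step 5: x_pred=0.6996  r=4.9304  x^+=4.0424  v^+=2.2914  a^+=0.4987
step 6: x_pred=6.6110  r=-7.6710  x^+=1.4101  v^+=-0.5848  a^+=0.0776
step 7: x_pred=0.8590  r=1.8210  x^+=2.0936  v^+=0.2959  a^+=0.1775
step 8: x_pred=2.4830  r=-2.9330  x^+=0.4944  v^+=-0.8171  a^+=0.0165

x_post = 0.4944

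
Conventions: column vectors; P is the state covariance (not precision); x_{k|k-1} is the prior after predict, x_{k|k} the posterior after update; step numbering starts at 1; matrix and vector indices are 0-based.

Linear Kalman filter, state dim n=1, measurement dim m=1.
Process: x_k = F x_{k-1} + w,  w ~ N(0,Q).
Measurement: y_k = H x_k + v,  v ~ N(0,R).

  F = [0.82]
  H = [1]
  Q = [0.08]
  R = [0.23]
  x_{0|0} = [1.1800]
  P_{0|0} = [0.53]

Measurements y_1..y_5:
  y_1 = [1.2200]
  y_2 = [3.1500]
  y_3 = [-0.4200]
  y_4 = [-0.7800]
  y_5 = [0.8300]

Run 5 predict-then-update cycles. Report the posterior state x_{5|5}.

x_post = [0.3657]

step 1: x^-=[0.9676]  P^-=[0.4364]  S=[0.6664]  K=[0.6548]  nu=[0.2524]  x^+=[1.1329]  P^+=[0.1506]
step 2: x^-=[0.9290]  P^-=[0.1813]  S=[0.4113]  K=[0.4408]  nu=[2.2210]  x^+=[1.9079]  P^+=[0.1014]
step 3: x^-=[1.5645]  P^-=[0.1482]  S=[0.3782]  K=[0.3918]  nu=[-1.9845]  x^+=[0.7870]  P^+=[0.0901]
step 4: x^-=[0.6453]  P^-=[0.1406]  S=[0.3706]  K=[0.3794]  nu=[-1.4253]  x^+=[0.1046]  P^+=[0.0873]
step 5: x^-=[0.0858]  P^-=[0.1387]  S=[0.3687]  K=[0.3761]  nu=[0.7442]  x^+=[0.3657]  P^+=[0.0865]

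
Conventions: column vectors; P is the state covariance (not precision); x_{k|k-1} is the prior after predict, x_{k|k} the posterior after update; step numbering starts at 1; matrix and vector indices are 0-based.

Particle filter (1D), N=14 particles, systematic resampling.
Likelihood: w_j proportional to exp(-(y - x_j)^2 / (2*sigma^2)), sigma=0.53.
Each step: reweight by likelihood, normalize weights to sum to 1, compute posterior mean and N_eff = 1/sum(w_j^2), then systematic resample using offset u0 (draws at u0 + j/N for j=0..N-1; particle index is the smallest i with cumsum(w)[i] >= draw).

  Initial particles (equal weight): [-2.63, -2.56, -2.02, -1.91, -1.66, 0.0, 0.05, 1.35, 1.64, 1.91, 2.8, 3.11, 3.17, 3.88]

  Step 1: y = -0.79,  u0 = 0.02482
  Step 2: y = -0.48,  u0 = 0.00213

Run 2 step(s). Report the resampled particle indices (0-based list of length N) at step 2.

resampled_idx = [0, 6, 6, 7, 7, 8, 9, 9, 10, 10, 11, 12, 12, 13]

step 1: w=[0.0023, 0.0036, 0.0641, 0.1016, 0.2463, 0.3120, 0.2698, 0.0003, 0.0000, 0.0000, 0.0000, 0.0000, 0.0000, 0.0000]  mean=-0.7337  Neff=4.0774  idx=[2, 3, 3, 4, 4, 4, 5, 5, 5, 5, 6, 6, 6, 6]
step 2: w=[0.0027, 0.0049, 0.0049, 0.0155, 0.0155, 0.0155, 0.1229, 0.1229, 0.1229, 0.1229, 0.1123, 0.1123, 0.1123, 0.1123]  mean=-0.0790  Neff=8.9545  idx=[0, 6, 6, 7, 7, 8, 9, 9, 10, 10, 11, 12, 12, 13]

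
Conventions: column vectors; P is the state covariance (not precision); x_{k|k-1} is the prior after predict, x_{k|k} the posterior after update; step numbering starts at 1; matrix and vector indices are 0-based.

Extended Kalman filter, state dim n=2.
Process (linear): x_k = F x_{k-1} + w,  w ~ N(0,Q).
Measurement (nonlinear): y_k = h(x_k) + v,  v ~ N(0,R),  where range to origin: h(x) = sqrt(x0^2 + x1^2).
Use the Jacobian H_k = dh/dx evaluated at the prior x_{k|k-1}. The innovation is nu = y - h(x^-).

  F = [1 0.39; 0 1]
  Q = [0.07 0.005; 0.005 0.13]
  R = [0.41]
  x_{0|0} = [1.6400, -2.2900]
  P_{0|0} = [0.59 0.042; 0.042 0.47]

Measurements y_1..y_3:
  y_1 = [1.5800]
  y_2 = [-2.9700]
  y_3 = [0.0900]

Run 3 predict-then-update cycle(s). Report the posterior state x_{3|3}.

x_post = [0.6382, 0.1829]

step 1: x^-=[0.7469, -2.2900]  P^-=[0.7642 0.2303; 0.2303 0.6000]  H_jac=[0.3101 -0.9507]  S=[0.8900]  K=[0.0203; -0.5607]  nu=[-0.8287]  x^+=[0.7301, -1.8253]  P^+=[0.7639 0.2404; 0.2404 0.3202]
step 2: x^-=[0.0182, -1.8253]  P^-=[1.0701 0.3703; 0.3703 0.4502]  H_jac=[0.0100 -1.0000]  S=[0.8529]  K=[-0.4216; -0.5235]  nu=[-4.7954]  x^+=[2.0401, 0.6851]  P^+=[0.9185 0.1820; 0.1820 0.2165]
step 3: x^-=[2.3073, 0.6851]  P^-=[1.1634 0.2715; 0.2715 0.3465]  H_jac=[0.9586 0.2847]  S=[1.6554]  K=[0.7204; 0.2168]  nu=[-2.3168]  x^+=[0.6382, 0.1829]  P^+=[0.3043 0.0129; 0.0129 0.2687]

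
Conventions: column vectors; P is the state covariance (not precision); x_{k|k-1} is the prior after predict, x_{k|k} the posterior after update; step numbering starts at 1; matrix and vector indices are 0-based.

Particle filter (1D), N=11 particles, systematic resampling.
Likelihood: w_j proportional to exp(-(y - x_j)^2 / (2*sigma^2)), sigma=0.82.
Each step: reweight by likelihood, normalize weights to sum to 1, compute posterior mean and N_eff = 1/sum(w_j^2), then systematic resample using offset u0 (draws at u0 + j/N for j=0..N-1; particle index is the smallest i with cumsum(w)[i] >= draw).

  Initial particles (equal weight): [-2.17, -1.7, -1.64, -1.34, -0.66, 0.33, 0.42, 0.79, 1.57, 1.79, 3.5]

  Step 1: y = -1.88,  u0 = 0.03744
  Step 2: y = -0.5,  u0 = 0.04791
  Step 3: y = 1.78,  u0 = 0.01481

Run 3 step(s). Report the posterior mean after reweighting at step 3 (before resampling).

step 1: w=[0.2313, 0.2404, 0.2359, 0.1983, 0.0814, 0.0065, 0.0048, 0.0012, 0.0000, 0.0000, 0.0000]  mean=-1.6119  Neff=4.6950  idx=[0, 0, 0, 1, 1, 2, 2, 2, 3, 3, 4]
step 2: w=[0.0288, 0.0288, 0.0288, 0.0785, 0.0785, 0.0871, 0.0871, 0.0871, 0.1355, 0.1355, 0.2246]  mean=-1.3938  Neff=8.0202  idx=[1, 3, 4, 5, 6, 7, 8, 9, 9, 10, 10]
step 3: w=[0.0003, 0.0046, 0.0046, 0.0062, 0.0062, 0.0062, 0.0268, 0.0268, 0.0268, 0.4457, 0.4457]  mean=-0.7430  Neff=2.5023  idx=[3, 8, 9, 9, 9, 9, 10, 10, 10, 10, 10]

post_mean = -0.7430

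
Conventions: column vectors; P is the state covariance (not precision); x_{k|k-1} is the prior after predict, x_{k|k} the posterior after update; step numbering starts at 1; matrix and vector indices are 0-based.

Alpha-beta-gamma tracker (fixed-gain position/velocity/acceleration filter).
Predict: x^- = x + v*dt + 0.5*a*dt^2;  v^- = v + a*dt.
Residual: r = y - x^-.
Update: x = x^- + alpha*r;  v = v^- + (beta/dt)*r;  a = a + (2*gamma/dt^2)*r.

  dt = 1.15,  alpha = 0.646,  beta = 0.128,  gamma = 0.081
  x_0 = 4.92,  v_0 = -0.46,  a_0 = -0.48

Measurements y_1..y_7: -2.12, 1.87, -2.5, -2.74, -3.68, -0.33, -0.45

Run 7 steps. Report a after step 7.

a_post = 1.9519

step 1: x_pred=4.0736  r=-6.1936  x^+=0.0725  v^+=-1.7014  a^+=-1.2387
step 2: x_pred=-2.7031  r=4.5731  x^+=0.2511  v^+=-2.6169  a^+=-0.6785
step 3: x_pred=-3.2069  r=0.7069  x^+=-2.7503  v^+=-3.3184  a^+=-0.5919
step 4: x_pred=-6.9579  r=4.2179  x^+=-4.2331  v^+=-3.5297  a^+=-0.0752
step 5: x_pred=-8.3420  r=4.6620  x^+=-5.3303  v^+=-3.0973  a^+=0.4958
step 6: x_pred=-8.5644  r=8.2344  x^+=-3.2450  v^+=-1.6106  a^+=1.5045
step 7: x_pred=-4.1023  r=3.6523  x^+=-1.7429  v^+=0.5261  a^+=1.9519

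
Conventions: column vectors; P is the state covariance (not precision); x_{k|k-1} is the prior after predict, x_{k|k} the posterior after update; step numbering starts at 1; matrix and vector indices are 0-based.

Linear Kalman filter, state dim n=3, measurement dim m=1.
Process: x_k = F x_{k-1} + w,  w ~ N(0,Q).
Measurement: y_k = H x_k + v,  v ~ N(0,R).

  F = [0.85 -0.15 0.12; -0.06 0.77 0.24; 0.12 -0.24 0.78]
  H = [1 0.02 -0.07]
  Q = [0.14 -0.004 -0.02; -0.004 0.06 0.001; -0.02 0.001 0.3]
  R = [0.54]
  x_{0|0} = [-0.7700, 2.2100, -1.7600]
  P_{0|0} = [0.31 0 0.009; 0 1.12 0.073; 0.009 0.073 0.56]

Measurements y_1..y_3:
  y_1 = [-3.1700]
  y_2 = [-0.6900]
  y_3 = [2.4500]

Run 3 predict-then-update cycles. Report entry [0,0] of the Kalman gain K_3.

step 1: x^-=[-1.1972, 1.3255, -1.9956]  P^-=[0.3964 -0.1272 0.0998; -0.1272 0.7841 -0.0639; 0.0998 -0.0639 0.6840]  S=[0.9212]  K=[0.4200; -0.1161; 0.0550]  nu=[-2.1390]  x^+=[-2.0956, 1.5739, -2.1132]  P^+=[0.2339 -0.0822 0.0785; -0.0822 0.7717 -0.0580; 0.0785 -0.0580 0.6812]
step 2: x^-=[-2.2709, 0.8305, -2.2775]  P^-=[0.3753 -0.1278 0.1753; -0.1278 0.5415 -0.0575; 0.1753 -0.0575 0.8035]  S=[0.8899]  K=[0.4050; -0.1269; 0.1325]  nu=[1.4049]  x^+=[-1.7019, 0.6522, -2.0913]  P^+=[0.2293 -0.0821 0.1276; -0.0821 0.5272 -0.0425; 0.1276 -0.0425 0.7878]
step 3: x^-=[-1.7954, 0.1024, -1.9920]  P^-=[0.3773 -0.0856 0.2069; -0.0856 0.4070 0.0153; 0.2069 0.0153 0.8575]  S=[0.8893]  K=[0.4061; -0.0883; 0.1655]  nu=[4.1039]  x^+=[-0.1288, -0.2602, -1.3127]  P^+=[0.2307 -0.0537 0.1471; -0.0537 0.4000 0.0283; 0.1471 0.0283 0.8331]

K[0,0] = 0.4061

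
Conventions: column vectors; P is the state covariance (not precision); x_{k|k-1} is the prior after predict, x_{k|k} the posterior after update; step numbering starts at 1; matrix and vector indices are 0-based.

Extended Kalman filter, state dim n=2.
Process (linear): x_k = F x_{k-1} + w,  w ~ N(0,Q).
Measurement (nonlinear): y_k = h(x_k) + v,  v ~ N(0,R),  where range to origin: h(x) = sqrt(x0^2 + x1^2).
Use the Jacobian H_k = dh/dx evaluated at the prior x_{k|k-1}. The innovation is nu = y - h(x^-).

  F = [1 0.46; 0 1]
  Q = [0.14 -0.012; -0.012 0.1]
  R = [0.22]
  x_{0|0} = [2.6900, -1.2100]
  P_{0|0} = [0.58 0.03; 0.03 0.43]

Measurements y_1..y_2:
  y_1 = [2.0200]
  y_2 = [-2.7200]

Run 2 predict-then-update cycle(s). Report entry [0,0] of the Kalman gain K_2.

K[0,0] = 0.6082

step 1: x^-=[2.1334, -1.2100]  P^-=[0.8386 0.2158; 0.2158 0.5300]  H_jac=[0.8698 -0.4933]  S=[0.7983]  K=[0.7804; -0.0924]  nu=[-0.4327]  x^+=[1.7958, -1.1700]  P^+=[0.3524 0.2734; 0.2734 0.5232]
step 2: x^-=[1.2575, -1.1700]  P^-=[0.8546 0.5020; 0.5020 0.6232]  H_jac=[0.7321 -0.6812]  S=[0.4665]  K=[0.6082; -0.1221]  nu=[-4.4377]  x^+=[-1.4414, -0.6283]  P^+=[0.6821 0.5367; 0.5367 0.6162]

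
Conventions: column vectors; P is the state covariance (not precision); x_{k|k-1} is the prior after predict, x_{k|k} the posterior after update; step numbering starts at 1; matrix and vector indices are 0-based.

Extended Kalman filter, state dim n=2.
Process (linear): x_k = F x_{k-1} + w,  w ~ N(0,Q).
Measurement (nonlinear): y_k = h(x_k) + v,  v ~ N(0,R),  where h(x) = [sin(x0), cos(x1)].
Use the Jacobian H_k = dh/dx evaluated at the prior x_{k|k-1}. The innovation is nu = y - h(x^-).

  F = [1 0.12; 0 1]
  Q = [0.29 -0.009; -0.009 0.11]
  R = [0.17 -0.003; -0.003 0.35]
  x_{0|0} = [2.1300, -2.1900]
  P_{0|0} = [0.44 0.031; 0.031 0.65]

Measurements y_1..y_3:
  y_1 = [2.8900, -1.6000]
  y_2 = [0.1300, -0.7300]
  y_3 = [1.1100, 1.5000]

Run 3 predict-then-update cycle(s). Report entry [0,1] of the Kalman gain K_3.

K[0,1] = 0.0139

step 1: x^-=[1.8672, -2.1900]  P^-=[0.7468 0.1000; 0.1000 0.7600]  H_jac=[-0.2921 0.0000; 0.0000 0.8143]  S=[0.2337 -0.0268; -0.0268 0.8540]  K=[-0.9257 0.0663; -0.0421 0.7234]  nu=[1.9336, -1.0196]  x^+=[0.0096, -3.0089]  P^+=[0.5395 0.0319; 0.0319 0.3111]
step 2: x^-=[-0.3515, -3.0089]  P^-=[0.8416 0.0602; 0.0602 0.4211]  H_jac=[0.9389 0.0000; 0.0000 0.1323]  S=[0.9119 0.0045; 0.0045 0.3574]  K=[0.8665 0.0114; 0.0613 0.1551]  nu=[0.4743, 0.2612]  x^+=[0.0625, -2.9394]  P^+=[0.1569 0.0106; 0.0106 0.4090]
step 3: x^-=[-0.2903, -2.9394]  P^-=[0.4553 0.0507; 0.0507 0.5190]  H_jac=[0.9582 0.0000; 0.0000 0.2009]  S=[0.5880 0.0068; 0.0068 0.3709]  K=[0.7418 0.0139; 0.0794 0.2796]  nu=[1.3962, 2.4796]  x^+=[0.7799, -2.1353]  P^+=[0.1316 0.0132; 0.0132 0.4860]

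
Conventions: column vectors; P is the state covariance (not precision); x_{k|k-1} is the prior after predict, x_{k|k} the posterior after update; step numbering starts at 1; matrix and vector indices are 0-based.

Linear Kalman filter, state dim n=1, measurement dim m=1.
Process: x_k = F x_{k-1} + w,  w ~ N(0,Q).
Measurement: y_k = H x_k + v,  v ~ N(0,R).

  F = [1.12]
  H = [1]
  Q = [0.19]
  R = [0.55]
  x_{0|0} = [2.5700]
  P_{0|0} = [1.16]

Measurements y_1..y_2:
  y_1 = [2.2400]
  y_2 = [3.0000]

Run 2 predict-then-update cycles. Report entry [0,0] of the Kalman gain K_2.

step 1: x^-=[2.8784]  P^-=[1.6451]  S=[2.1951]  K=[0.7494]  nu=[-0.6384]  x^+=[2.4000]  P^+=[0.4122]
step 2: x^-=[2.6880]  P^-=[0.7071]  S=[1.2571]  K=[0.5625]  nu=[0.3120]  x^+=[2.8635]  P^+=[0.3094]

K[0,0] = 0.5625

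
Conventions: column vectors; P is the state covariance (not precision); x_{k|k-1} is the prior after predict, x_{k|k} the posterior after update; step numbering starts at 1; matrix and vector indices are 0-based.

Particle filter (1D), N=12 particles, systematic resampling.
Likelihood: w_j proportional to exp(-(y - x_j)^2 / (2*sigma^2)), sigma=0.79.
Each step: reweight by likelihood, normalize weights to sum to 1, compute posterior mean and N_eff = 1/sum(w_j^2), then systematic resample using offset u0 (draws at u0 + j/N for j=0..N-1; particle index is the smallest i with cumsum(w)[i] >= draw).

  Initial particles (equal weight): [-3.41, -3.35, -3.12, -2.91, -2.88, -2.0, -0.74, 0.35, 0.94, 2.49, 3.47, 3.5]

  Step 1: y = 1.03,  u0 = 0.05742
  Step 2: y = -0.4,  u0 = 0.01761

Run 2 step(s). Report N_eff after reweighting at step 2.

step 1: w=[0.0000, 0.0000, 0.0000, 0.0000, 0.0000, 0.0003, 0.0414, 0.3517, 0.5061, 0.0923, 0.0043, 0.0038]  mean=0.8259  Neff=2.5636  idx=[7, 7, 7, 7, 7, 8, 8, 8, 8, 8, 8, 9]
step 2: w=[0.1382, 0.1382, 0.1382, 0.1382, 0.1382, 0.0515, 0.0515, 0.0515, 0.0515, 0.0515, 0.0515, 0.0003]  mean=0.5327  Neff=8.9784  idx=[0, 0, 1, 1, 2, 3, 3, 4, 4, 6, 8, 9]

N_eff = 8.9784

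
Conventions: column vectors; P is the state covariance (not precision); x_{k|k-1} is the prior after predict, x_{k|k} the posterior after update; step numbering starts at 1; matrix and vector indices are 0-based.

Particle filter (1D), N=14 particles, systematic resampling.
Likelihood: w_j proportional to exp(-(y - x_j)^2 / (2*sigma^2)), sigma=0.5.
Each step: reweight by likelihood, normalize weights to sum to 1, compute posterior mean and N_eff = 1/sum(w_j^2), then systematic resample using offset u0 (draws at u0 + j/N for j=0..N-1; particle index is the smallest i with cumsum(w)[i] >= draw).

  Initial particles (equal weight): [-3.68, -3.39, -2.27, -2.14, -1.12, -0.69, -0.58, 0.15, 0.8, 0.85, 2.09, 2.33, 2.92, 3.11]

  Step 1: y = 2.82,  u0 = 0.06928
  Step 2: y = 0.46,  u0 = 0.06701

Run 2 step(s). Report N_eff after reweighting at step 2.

N_eff = 2.2197

step 1: w=[0.0000, 0.0000, 0.0000, 0.0000, 0.0000, 0.0000, 0.0000, 0.0000, 0.0001, 0.0002, 0.1235, 0.2218, 0.3514, 0.3030]  mean=2.7437  Neff=3.5744  idx=[10, 11, 11, 11, 12, 12, 12, 12, 12, 13, 13, 13, 13, 13]
step 2: w=[0.6388, 0.1190, 0.1190, 0.1190, 0.0007, 0.0007, 0.0007, 0.0007, 0.0007, 0.0001, 0.0001, 0.0001, 0.0001, 0.0001]  mean=2.1792  Neff=2.2197  idx=[0, 0, 0, 0, 0, 0, 0, 0, 0, 1, 2, 2, 3, 3]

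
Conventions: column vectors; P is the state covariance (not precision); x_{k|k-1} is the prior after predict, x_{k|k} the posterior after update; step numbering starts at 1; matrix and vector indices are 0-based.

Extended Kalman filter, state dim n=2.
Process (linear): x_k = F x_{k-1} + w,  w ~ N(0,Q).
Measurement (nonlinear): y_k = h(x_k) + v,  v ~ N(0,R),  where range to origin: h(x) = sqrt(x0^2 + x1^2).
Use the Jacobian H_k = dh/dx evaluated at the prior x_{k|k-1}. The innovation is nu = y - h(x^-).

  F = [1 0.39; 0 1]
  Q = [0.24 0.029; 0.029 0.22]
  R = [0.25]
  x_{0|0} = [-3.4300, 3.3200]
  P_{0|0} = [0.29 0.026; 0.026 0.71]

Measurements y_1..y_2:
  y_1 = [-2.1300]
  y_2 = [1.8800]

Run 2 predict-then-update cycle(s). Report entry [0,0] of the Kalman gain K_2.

K[0,0] = -0.7346

step 1: x^-=[-2.1352, 3.3200]  P^-=[0.6583 0.3319; 0.3319 0.9300]  H_jac=[-0.5409 0.8411]  S=[0.7985]  K=[-0.0963; 0.7548]  nu=[-6.0773]  x^+=[-1.5498, -1.2669]  P^+=[0.6509 0.3900; 0.3900 0.4751]
step 2: x^-=[-2.0438, -1.2669]  P^-=[1.2673 0.6043; 0.6043 0.6951]  H_jac=[-0.8500 -0.5269]  S=[1.8997]  K=[-0.7346; -0.4632]  nu=[-0.5246]  x^+=[-1.6584, -1.0239]  P^+=[0.2421 -0.0421; -0.0421 0.2876]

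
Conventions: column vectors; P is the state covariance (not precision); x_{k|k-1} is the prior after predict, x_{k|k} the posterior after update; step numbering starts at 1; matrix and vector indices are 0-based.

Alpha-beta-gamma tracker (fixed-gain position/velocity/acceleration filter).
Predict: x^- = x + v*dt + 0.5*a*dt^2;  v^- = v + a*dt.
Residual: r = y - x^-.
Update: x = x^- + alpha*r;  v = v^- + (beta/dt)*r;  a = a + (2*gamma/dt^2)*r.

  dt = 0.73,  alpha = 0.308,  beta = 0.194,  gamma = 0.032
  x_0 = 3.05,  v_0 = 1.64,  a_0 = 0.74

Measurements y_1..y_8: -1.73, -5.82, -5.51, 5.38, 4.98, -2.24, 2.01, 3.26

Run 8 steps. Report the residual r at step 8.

step 1: x_pred=4.4444  r=-6.1744  x^+=2.5427  v^+=0.5393  a^+=-0.0015
step 2: x_pred=2.9360  r=-8.7560  x^+=0.2391  v^+=-1.7887  a^+=-1.0531
step 3: x_pred=-1.3472  r=-4.1628  x^+=-2.6294  v^+=-3.6637  a^+=-1.5530
step 4: x_pred=-5.7177  r=11.0977  x^+=-2.2996  v^+=-1.8482  a^+=-0.2202
step 5: x_pred=-3.7075  r=8.6875  x^+=-1.0317  v^+=0.2997  a^+=0.8231
step 6: x_pred=-0.5936  r=-1.6464  x^+=-1.1007  v^+=0.4631  a^+=0.6254
step 7: x_pred=-0.5960  r=2.6060  x^+=0.2066  v^+=1.6122  a^+=0.9384
step 8: x_pred=1.6336  r=1.6264  x^+=2.1345  v^+=2.7294  a^+=1.1337

resid = 1.6264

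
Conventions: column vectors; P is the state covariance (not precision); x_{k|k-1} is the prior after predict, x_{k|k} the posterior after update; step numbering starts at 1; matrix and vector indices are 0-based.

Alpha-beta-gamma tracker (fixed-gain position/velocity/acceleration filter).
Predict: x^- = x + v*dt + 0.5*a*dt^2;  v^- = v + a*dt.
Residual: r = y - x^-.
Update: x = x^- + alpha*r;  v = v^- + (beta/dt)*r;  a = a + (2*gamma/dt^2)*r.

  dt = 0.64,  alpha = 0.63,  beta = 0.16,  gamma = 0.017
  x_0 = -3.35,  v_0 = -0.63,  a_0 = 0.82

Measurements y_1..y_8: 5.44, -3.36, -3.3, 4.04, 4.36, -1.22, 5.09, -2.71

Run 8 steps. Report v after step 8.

v_post = 1.0983

step 1: x_pred=-3.5853  r=9.0253  x^+=2.1007  v^+=2.1511  a^+=1.5692
step 2: x_pred=3.7987  r=-7.1587  x^+=-0.7113  v^+=1.3657  a^+=0.9749
step 3: x_pred=0.3624  r=-3.6624  x^+=-1.9449  v^+=1.0740  a^+=0.6709
step 4: x_pred=-1.1201  r=5.1601  x^+=2.1308  v^+=2.7935  a^+=1.0993
step 5: x_pred=4.1437  r=0.2163  x^+=4.2800  v^+=3.5511  a^+=1.1172
step 6: x_pred=6.7815  r=-8.0015  x^+=1.7405  v^+=2.2657  a^+=0.4530
step 7: x_pred=3.2834  r=1.8066  x^+=4.4215  v^+=3.0073  a^+=0.6030
step 8: x_pred=6.4697  r=-9.1797  x^+=0.6865  v^+=1.0983  a^+=-0.1590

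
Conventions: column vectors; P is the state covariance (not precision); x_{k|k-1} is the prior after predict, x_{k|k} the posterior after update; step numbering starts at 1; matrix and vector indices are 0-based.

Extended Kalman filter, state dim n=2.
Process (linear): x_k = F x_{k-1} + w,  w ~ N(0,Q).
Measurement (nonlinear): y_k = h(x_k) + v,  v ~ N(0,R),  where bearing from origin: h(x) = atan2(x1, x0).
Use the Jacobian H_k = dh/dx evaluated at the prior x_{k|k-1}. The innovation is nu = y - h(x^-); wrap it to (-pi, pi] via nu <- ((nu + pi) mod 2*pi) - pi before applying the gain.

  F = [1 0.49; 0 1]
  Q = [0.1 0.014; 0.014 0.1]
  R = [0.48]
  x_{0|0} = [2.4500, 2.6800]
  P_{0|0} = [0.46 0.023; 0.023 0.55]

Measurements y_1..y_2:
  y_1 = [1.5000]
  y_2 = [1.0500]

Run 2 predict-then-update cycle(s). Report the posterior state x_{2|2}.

x_post = [5.0683, 2.8790]

step 1: x^-=[3.7632, 2.6800]  P^-=[0.7146 0.3065; 0.3065 0.6500]  H_jac=[-0.1256 0.1763]  S=[0.4979]  K=[-0.0717; 0.1529]  nu=[0.8812]  x^+=[3.7000, 2.8147]  P^+=[0.7120 0.3120; 0.3120 0.6384]
step 2: x^-=[5.0793, 2.8147]  P^-=[1.2710 0.6388; 0.6388 0.7384]  H_jac=[-0.0835 0.1506]  S=[0.4895]  K=[-0.0202; 0.1183]  nu=[0.5440]  x^+=[5.0683, 2.8790]  P^+=[1.2708 0.6399; 0.6399 0.7315]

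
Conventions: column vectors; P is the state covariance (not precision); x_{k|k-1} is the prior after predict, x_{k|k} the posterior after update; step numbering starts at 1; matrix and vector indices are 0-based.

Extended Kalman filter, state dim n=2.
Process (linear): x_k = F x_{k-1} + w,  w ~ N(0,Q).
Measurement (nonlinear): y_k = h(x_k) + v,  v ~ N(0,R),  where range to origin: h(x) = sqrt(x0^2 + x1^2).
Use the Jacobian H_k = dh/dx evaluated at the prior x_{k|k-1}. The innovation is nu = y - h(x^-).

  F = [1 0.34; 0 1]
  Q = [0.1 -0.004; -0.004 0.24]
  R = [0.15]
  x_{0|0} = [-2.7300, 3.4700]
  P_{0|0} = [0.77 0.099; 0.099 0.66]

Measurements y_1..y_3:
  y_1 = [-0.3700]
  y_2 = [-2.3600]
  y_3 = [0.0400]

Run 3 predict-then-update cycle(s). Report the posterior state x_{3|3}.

x_post = [0.9757, -0.5897]

step 1: x^-=[-1.5502, 3.4700]  P^-=[1.0136 0.3194; 0.3194 0.9000]  H_jac=[-0.4079 0.9130]  S=[0.8310]  K=[-0.1466; 0.8321]  nu=[-4.1705]  x^+=[-0.9388, -0.0001]  P^+=[0.9958 0.4208; 0.4208 0.3247]
step 2: x^-=[-0.9389, -0.0001]  P^-=[1.4194 0.5272; 0.5272 0.5647]  H_jac=[-1.0000 -0.0002]  S=[1.5696]  K=[-0.9044; -0.3359]  nu=[-3.2989]  x^+=[2.0446, 1.1080]  P^+=[0.1356 0.0503; 0.0503 0.3876]
step 3: x^-=[2.4213, 1.1080]  P^-=[0.3147 0.1781; 0.1781 0.6276]  H_jac=[0.9093 0.4161]  S=[0.6536]  K=[0.5512; 0.6473]  nu=[-2.6227]  x^+=[0.9757, -0.5897]  P^+=[0.1161 -0.0551; -0.0551 0.3537]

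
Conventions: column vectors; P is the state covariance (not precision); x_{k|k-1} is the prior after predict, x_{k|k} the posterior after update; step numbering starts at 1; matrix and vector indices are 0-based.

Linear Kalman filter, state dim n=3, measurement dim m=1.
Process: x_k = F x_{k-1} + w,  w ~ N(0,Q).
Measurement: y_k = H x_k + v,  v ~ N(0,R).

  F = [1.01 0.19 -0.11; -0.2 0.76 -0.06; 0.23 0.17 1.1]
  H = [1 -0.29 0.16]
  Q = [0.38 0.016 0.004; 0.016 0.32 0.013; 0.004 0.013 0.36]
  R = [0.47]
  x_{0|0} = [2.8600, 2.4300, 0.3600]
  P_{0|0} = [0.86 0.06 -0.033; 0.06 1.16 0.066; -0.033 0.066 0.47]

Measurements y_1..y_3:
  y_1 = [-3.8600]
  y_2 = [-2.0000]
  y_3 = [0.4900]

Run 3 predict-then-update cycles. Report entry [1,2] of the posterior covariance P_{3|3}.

step 1: x^-=[3.3107, 1.2532, 1.4669]  P^-=[1.3325 0.0517 0.1740; 0.0517 1.0011 0.1630; 0.1740 0.1630 1.0204]  S=[1.9234]  K=[0.6995; -0.1105; 0.1508]  nu=[-7.0420]  x^+=[-1.6149, 2.0315, 0.4050]  P^+=[0.3915 0.2003 -0.0288; 0.2003 0.9776 0.1950; -0.0288 0.1950 0.9767]
step 2: x^-=[-1.2896, 1.8426, 0.4194]  P^-=[0.9016 0.2133 0.0573; 0.2133 0.8244 0.2528; 0.0573 0.2528 1.6647]  S=[1.3547]  K=[0.6266; 0.0108; 0.1848]  nu=[-0.2432]  x^+=[-1.4420, 1.8400, 0.3745]  P^+=[0.3696 0.2041 -0.0996; 0.2041 0.8243 0.2501; -0.0996 0.2501 1.6185]
step 3: x^-=[-1.1480, 1.6643, 0.3931]  P^-=[0.8964 0.2000 -0.0959; 0.2000 0.7295 0.2542; -0.0959 0.2542 2.4208]  S=[1.3194]  K=[0.6238; 0.0221; 0.1650]  nu=[2.0577]  x^+=[0.1356, 1.7098, 0.7326]  P^+=[0.3830 0.1818 -0.2317; 0.1818 0.7288 0.2494; -0.2317 0.2494 2.3849]

P_post[1,2] = 0.2494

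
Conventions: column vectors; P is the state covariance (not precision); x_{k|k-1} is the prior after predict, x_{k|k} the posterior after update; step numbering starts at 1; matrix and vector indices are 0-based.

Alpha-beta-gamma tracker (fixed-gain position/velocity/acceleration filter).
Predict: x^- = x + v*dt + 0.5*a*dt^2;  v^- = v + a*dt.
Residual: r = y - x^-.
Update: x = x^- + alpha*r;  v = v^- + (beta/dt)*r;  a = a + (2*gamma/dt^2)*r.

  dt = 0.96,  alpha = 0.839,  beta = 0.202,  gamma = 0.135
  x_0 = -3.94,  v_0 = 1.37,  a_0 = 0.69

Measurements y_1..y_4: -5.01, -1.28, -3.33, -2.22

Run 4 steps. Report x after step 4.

x_post = -2.1246

step 1: x_pred=-2.3068  r=-2.7032  x^+=-4.5748  v^+=1.4636  a^+=-0.1019
step 2: x_pred=-3.2167  r=1.9367  x^+=-1.5918  v^+=1.7733  a^+=0.4655
step 3: x_pred=0.3250  r=-3.6550  x^+=-2.7415  v^+=1.4510  a^+=-0.6053
step 4: x_pred=-1.6275  r=-0.5925  x^+=-2.1246  v^+=0.7452  a^+=-0.7789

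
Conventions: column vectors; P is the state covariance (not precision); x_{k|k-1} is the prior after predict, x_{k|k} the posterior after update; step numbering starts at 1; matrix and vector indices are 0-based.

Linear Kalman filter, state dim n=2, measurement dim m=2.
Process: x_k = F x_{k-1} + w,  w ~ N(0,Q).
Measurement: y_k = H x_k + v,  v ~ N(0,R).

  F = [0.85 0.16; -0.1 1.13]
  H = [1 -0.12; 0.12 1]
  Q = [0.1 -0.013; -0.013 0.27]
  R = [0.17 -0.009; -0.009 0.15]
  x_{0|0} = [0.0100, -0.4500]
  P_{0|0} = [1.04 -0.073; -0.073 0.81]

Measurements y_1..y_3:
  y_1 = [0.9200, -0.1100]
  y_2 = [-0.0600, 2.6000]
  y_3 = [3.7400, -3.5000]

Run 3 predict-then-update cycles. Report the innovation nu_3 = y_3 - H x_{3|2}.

innov = [3.3391, -5.6051]

step 1: x^-=[-0.0635, -0.5095]  P^-=[0.8523 -0.0239; -0.0239 1.3312]  S=[1.0472 -0.0900; -0.0900 1.4877]  K=[0.8254 0.1026; -0.0991 0.8869]  nu=[0.9224, 0.4071]  x^+=[0.7396, -0.2399]  P^+=[0.1384 -0.0086; -0.0086 0.1350]
step 2: x^-=[0.5903, -0.3450]  P^-=[0.2011 -0.0085; -0.0085 0.4457]  S=[0.3795 -0.0467; -0.0467 0.5965]  K=[0.5409 0.0686; -0.0722 0.7397]  nu=[-0.6917, 2.8742]  x^+=[0.4132, 1.8311]  P^+=[0.0907 -0.0055; -0.0055 0.1123]
step 3: x^-=[0.6442, 2.0278]  P^-=[0.1669 -0.0056; -0.0056 0.4155]  S=[0.3442 -0.0443; -0.0443 0.5666]  K=[0.4951 0.0642; -0.0674 0.7269]  nu=[3.3391, -5.6051]  x^+=[1.9373, -2.2718]  P^+=[0.0830 -0.0048; -0.0048 0.1102]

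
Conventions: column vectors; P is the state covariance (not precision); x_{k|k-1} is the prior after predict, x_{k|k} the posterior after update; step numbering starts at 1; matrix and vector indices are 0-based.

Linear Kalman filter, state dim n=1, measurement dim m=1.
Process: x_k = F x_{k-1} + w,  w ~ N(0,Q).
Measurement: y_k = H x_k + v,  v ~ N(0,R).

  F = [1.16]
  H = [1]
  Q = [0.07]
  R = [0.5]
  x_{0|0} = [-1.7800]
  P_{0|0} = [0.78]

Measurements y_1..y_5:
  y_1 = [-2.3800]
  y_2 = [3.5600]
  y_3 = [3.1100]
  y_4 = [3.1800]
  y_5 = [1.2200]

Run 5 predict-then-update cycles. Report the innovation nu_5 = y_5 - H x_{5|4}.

step 1: x^-=[-2.0648]  P^-=[1.1196]  S=[1.6196]  K=[0.6913]  nu=[-0.3152]  x^+=[-2.2827]  P^+=[0.3456]
step 2: x^-=[-2.6479]  P^-=[0.5351]  S=[1.0351]  K=[0.5170]  nu=[6.2079]  x^+=[0.5613]  P^+=[0.2585]
step 3: x^-=[0.6511]  P^-=[0.4178]  S=[0.9178]  K=[0.4552]  nu=[2.4589]  x^+=[1.7704]  P^+=[0.2276]
step 4: x^-=[2.0537]  P^-=[0.3763]  S=[0.8763]  K=[0.4294]  nu=[1.1263]  x^+=[2.5373]  P^+=[0.2147]
step 5: x^-=[2.9433]  P^-=[0.3589]  S=[0.8589]  K=[0.4179]  nu=[-1.7233]  x^+=[2.2232]  P^+=[0.2089]

innov = [-1.7233]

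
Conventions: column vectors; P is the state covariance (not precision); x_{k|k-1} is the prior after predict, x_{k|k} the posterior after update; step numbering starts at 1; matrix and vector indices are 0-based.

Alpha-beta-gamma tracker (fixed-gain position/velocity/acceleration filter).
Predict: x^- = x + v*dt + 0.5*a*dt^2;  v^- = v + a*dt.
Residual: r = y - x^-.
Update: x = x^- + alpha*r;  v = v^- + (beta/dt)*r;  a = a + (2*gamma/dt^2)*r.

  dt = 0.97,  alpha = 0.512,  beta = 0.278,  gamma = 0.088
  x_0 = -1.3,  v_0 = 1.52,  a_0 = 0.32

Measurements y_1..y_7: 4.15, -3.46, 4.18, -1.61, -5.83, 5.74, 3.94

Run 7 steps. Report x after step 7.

x_post = 0.6490

step 1: x_pred=0.3249  r=3.8251  x^+=2.2834  v^+=2.9267  a^+=1.0355
step 2: x_pred=5.6094  r=-9.0694  x^+=0.9659  v^+=1.3318  a^+=-0.6610
step 3: x_pred=1.9468  r=2.2332  x^+=3.0902  v^+=1.3307  a^+=-0.2432
step 4: x_pred=4.2665  r=-5.8765  x^+=1.2578  v^+=-0.5894  a^+=-1.3425
step 5: x_pred=0.0544  r=-5.8844  x^+=-2.9584  v^+=-3.5781  a^+=-2.4432
step 6: x_pred=-7.5785  r=13.3185  x^+=-0.7595  v^+=-2.1309  a^+=0.0481
step 7: x_pred=-2.8038  r=6.7438  x^+=0.6490  v^+=-0.1515  a^+=1.3096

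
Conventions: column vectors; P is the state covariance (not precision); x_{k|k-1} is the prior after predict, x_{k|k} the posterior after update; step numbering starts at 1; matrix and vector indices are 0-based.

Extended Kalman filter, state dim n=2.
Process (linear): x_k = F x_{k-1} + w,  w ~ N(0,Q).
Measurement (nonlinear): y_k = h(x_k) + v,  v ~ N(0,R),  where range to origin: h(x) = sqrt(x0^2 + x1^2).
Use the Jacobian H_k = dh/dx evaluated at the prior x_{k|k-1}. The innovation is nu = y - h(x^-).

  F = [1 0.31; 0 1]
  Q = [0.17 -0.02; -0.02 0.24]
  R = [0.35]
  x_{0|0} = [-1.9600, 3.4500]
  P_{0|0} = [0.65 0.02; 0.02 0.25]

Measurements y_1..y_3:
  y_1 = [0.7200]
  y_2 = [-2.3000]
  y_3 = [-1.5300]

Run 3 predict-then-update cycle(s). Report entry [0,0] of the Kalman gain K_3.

K[0,0] = -0.7687

step 1: x^-=[-0.8905, 3.4500]  P^-=[0.8564 0.0775; 0.0775 0.4900]  H_jac=[-0.2499 0.9683]  S=[0.8254]  K=[-0.1684; 0.5514]  nu=[-2.8431]  x^+=[-0.4117, 1.8824]  P^+=[0.8330 0.1541; 0.1541 0.2391]
step 2: x^-=[0.1719, 1.8824]  P^-=[1.1216 0.2083; 0.2083 0.4791]  H_jac=[0.0909 0.9959]  S=[0.8721]  K=[0.3547; 0.5688]  nu=[-4.1903]  x^+=[-1.3146, -0.5009]  P^+=[1.0118 0.0323; 0.0323 0.1970]
step 3: x^-=[-1.4698, -0.5009]  P^-=[1.2208 0.0734; 0.0734 0.4370]  H_jac=[-0.9465 -0.3226]  S=[1.5340]  K=[-0.7687; -0.1371]  nu=[-3.0828]  x^+=[0.8999, -0.0781]  P^+=[0.3143 -0.0884; -0.0884 0.4081]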